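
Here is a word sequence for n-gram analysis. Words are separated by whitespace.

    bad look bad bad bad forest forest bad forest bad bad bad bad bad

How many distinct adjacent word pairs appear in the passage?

6

14 tokens → 13 bigram windows in total.
Repeated bigrams (each contributes count−1 duplicates):
  bad bad: 6
  bad forest: 2
  forest bad: 2
7 duplicate windows → 13 − 7 = 6 distinct.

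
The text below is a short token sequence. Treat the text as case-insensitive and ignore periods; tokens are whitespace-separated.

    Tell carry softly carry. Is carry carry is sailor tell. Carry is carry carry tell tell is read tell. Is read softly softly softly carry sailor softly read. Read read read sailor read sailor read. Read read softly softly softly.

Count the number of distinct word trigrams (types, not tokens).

40 tokens → 38 trigram windows in total.
Repeated trigrams (each contributes count−1 duplicates):
  read read read: 3
  carry is carry: 2
  is carry carry: 2
  read sailor read: 2
  read softly softly: 2
  softly softly softly: 2
  tell is read: 2
8 duplicate windows → 38 − 8 = 30 distinct.

30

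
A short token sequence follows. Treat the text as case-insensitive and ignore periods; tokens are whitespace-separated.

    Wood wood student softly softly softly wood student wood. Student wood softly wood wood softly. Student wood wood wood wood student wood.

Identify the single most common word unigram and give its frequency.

"wood", 12 times

Unigram frequencies (highest first):
  wood: 12
  student: 5
  softly: 5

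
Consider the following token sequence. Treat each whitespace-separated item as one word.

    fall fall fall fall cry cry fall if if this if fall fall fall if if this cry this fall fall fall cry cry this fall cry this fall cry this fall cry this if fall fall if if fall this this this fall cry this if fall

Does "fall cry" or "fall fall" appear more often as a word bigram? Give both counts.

"fall fall" (8 vs 6)

"fall cry": 6 occurrences
"fall fall": 8 occurrences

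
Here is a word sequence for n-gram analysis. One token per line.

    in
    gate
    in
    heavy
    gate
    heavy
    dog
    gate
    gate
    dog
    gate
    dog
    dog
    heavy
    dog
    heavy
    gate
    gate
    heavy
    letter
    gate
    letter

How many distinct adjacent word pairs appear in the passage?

14

22 tokens → 21 bigram windows in total.
Repeated bigrams (each contributes count−1 duplicates):
  dog gate: 2
  dog heavy: 2
  gate dog: 2
  gate gate: 2
  gate heavy: 2
  heavy dog: 2
  heavy gate: 2
7 duplicate windows → 21 − 7 = 14 distinct.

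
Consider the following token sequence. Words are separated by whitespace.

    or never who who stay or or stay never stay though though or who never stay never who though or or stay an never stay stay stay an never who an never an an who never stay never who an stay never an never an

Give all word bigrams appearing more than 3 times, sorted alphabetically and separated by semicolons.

an never; never stay; never who; stay never

Bigram counts meeting the condition (more than 3 times):
  an never: 4
  never stay: 4
  never who: 4
  stay never: 4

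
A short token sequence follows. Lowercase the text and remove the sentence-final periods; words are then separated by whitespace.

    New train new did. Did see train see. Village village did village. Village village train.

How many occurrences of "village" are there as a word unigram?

Scanning the 15 tokens for "village":
  position 9: village
  position 10: village
  position 12: village
  position 13: village
  position 14: village

5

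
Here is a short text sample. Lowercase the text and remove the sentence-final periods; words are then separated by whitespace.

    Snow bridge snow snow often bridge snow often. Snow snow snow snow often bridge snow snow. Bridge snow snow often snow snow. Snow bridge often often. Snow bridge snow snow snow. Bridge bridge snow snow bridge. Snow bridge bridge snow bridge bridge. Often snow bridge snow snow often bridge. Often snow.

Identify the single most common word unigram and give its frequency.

"snow", 27 times

Unigram frequencies (highest first):
  snow: 27
  bridge: 15
  often: 9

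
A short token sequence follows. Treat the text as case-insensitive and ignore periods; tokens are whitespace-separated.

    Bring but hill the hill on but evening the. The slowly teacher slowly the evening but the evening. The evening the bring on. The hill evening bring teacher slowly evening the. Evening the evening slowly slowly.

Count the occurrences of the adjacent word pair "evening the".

5

Scanning the 35 overlapping bigram windows for "evening the":
  position 8–9: evening the
  position 18–19: evening the
  position 20–21: evening the
  position 30–31: evening the
  position 32–33: evening the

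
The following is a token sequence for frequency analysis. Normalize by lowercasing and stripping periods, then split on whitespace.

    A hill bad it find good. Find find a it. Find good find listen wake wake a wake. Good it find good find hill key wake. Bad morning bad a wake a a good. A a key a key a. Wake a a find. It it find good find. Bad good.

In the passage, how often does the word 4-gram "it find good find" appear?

Scanning the 48 overlapping 4-gram windows for "it find good find":
  position 4–7: it find good find
  position 10–13: it find good find
  position 20–23: it find good find
  position 46–49: it find good find

4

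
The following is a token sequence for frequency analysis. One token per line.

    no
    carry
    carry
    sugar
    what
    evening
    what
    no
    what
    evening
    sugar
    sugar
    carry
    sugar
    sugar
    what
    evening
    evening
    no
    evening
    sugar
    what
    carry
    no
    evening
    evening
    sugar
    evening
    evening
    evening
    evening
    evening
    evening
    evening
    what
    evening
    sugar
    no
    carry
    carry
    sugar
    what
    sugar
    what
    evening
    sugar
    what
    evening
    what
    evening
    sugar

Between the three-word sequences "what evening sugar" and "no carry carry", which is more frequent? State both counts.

"what evening sugar": 4 occurrences
"no carry carry": 2 occurrences

"what evening sugar" (4 vs 2)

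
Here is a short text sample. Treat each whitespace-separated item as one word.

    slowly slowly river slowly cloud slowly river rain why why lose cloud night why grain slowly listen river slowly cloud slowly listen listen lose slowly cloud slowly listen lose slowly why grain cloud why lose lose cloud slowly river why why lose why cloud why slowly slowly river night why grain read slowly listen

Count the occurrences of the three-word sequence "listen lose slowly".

2

Scanning the 52 overlapping trigram windows for "listen lose slowly":
  position 23–25: listen lose slowly
  position 28–30: listen lose slowly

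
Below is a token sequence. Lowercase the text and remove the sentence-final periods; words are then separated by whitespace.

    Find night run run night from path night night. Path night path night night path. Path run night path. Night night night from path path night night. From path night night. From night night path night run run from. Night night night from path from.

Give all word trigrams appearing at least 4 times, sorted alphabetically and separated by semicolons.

Trigram counts meeting the condition (at least 4 times):
  night from path: 4
  night night from: 4
  night path night: 4
  path night night: 5

night from path; night night from; night path night; path night night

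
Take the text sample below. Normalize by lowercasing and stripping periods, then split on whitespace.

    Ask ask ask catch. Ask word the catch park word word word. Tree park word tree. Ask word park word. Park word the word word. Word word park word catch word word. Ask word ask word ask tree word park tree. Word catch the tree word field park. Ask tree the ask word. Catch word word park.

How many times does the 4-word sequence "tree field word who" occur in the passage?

Scanning the 54 overlapping 4-gram windows for "tree field word who":
  (none found)

0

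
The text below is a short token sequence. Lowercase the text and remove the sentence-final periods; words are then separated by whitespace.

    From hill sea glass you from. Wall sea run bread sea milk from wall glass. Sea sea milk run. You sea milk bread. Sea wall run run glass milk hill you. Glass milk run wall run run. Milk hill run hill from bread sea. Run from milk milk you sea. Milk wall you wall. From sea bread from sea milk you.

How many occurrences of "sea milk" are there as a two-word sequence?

Scanning the 60 overlapping bigram windows for "sea milk":
  position 11–12: sea milk
  position 17–18: sea milk
  position 21–22: sea milk
  position 50–51: sea milk
  position 59–60: sea milk

5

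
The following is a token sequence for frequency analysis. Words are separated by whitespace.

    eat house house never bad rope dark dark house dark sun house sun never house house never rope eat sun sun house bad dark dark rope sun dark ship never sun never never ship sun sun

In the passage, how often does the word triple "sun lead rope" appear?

Scanning the 34 overlapping trigram windows for "sun lead rope":
  (none found)

0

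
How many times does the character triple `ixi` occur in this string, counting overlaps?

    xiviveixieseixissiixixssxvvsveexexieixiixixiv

6

Sliding a length-3 window over the 45 characters (43 positions):
  position 7–9: ixi
  position 13–15: ixi
  position 19–21: ixi
  position 37–39: ixi
  position 40–42: ixi
  position 42–44: ixi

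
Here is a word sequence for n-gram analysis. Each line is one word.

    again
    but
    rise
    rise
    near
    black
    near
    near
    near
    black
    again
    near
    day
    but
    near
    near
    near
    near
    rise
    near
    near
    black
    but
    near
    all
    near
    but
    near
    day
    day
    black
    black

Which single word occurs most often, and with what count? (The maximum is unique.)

Unigram frequencies (highest first):
  near: 14
  black: 5
  but: 4
  rise: 3
  day: 3
  again: 2
  … (1 more, each ≤ 1)

"near", 14 times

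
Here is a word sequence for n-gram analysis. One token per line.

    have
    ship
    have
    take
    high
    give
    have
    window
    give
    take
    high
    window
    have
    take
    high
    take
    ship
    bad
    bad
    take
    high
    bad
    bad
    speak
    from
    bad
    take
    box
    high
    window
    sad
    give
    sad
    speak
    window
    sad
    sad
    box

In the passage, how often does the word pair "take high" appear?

Scanning the 37 overlapping bigram windows for "take high":
  position 4–5: take high
  position 10–11: take high
  position 14–15: take high
  position 20–21: take high

4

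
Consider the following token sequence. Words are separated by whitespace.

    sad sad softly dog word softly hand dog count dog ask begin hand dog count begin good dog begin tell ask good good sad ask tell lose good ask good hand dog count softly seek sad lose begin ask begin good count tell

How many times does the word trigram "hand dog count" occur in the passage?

3

Scanning the 41 overlapping trigram windows for "hand dog count":
  position 7–9: hand dog count
  position 13–15: hand dog count
  position 31–33: hand dog count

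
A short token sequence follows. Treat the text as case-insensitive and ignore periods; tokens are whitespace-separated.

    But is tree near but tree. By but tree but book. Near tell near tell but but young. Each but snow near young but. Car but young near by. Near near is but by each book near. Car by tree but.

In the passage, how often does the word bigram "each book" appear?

Scanning the 40 overlapping bigram windows for "each book":
  position 35–36: each book

1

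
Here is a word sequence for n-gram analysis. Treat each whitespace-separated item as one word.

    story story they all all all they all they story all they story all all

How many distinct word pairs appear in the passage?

7

15 tokens → 14 bigram windows in total.
Repeated bigrams (each contributes count−1 duplicates):
  all all: 3
  all they: 3
  story all: 2
  they all: 2
  they story: 2
7 duplicate windows → 14 − 7 = 7 distinct.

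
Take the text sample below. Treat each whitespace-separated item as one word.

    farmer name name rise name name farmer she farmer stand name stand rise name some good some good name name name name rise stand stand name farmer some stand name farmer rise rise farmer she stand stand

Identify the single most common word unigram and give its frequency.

Unigram frequencies (highest first):
  name: 12
  stand: 7
  farmer: 6
  rise: 5
  some: 3
  she: 2
  … (1 more, each ≤ 2)

"name", 12 times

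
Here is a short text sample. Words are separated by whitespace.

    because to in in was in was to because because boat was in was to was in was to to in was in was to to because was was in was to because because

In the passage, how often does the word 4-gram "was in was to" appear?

5

Scanning the 31 overlapping 4-gram windows for "was in was to":
  position 5–8: was in was to
  position 12–15: was in was to
  position 16–19: was in was to
  position 22–25: was in was to
  position 29–32: was in was to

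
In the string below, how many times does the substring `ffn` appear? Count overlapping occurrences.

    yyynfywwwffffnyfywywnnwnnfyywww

1

Sliding a length-3 window over the 31 characters (29 positions):
  position 12–14: ffn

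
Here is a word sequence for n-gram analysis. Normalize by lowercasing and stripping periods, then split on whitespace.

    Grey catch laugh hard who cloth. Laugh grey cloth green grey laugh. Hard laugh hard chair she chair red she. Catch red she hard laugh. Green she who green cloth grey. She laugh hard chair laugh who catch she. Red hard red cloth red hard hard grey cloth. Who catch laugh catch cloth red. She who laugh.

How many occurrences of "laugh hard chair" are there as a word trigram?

Scanning the 55 overlapping trigram windows for "laugh hard chair":
  position 14–16: laugh hard chair
  position 33–35: laugh hard chair

2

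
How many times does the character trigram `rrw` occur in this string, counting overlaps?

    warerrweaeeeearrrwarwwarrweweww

Sliding a length-3 window over the 31 characters (29 positions):
  position 5–7: rrw
  position 16–18: rrw
  position 24–26: rrw

3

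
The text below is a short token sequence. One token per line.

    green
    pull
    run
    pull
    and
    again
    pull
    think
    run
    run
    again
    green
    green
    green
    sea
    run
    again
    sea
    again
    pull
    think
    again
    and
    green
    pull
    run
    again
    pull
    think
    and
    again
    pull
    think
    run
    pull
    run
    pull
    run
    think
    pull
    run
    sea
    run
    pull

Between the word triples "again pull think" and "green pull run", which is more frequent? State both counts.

"again pull think" (4 vs 2)

"again pull think": 4 occurrences
"green pull run": 2 occurrences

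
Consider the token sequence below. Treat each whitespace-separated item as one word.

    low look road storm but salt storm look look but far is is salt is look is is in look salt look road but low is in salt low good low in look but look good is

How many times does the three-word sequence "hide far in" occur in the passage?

0

Scanning the 35 overlapping trigram windows for "hide far in":
  (none found)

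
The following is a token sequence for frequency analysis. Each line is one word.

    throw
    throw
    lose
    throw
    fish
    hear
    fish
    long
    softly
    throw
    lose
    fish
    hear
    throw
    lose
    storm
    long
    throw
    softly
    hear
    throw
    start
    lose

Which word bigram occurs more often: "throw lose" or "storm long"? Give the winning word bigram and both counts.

"throw lose": 3 occurrences
"storm long": 1 occurrence

"throw lose" (3 vs 1)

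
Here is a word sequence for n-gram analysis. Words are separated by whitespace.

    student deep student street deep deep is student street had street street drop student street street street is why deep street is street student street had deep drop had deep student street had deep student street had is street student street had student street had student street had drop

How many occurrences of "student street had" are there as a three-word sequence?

Scanning the 47 overlapping trigram windows for "student street had":
  position 8–10: student street had
  position 24–26: student street had
  position 31–33: student street had
  position 35–37: student street had
  position 40–42: student street had
  position 43–45: student street had
  position 46–48: student street had

7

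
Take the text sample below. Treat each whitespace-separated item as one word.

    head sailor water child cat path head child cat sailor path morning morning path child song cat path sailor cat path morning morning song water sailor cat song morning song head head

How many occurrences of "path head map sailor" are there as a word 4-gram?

Scanning the 29 overlapping 4-gram windows for "path head map sailor":
  (none found)

0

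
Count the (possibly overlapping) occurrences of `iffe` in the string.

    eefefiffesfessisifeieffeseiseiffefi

Sliding a length-4 window over the 35 characters (32 positions):
  position 6–9: iffe
  position 30–33: iffe

2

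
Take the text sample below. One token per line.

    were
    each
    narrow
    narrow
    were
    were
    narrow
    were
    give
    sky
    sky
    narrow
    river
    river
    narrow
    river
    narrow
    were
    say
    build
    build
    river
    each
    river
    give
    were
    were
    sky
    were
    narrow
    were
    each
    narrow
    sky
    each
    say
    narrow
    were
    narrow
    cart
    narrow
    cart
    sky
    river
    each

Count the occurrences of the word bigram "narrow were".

5

Scanning the 44 overlapping bigram windows for "narrow were":
  position 4–5: narrow were
  position 7–8: narrow were
  position 17–18: narrow were
  position 30–31: narrow were
  position 37–38: narrow were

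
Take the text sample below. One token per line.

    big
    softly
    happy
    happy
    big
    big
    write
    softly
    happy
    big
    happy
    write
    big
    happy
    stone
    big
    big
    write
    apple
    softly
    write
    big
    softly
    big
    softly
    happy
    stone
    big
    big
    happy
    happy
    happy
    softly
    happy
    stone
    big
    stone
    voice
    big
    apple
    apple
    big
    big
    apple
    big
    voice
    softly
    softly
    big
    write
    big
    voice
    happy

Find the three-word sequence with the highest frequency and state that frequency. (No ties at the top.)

"happy stone big", 3 times

Trigram frequencies (highest first):
  happy stone big: 3
  big softly happy: 2
  big big write: 2
  stone big big: 2
  softly happy stone: 2
  softly happy happy: 1
  … (39 more, each ≤ 1)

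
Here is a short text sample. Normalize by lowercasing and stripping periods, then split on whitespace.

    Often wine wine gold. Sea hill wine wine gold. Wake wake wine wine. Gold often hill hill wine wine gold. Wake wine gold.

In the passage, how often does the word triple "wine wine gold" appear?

Scanning the 21 overlapping trigram windows for "wine wine gold":
  position 2–4: wine wine gold
  position 7–9: wine wine gold
  position 12–14: wine wine gold
  position 18–20: wine wine gold

4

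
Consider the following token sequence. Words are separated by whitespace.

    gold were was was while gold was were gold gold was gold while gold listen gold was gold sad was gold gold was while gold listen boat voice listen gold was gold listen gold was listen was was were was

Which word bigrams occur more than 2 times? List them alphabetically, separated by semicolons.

Bigram counts meeting the condition (more than 2 times):
  gold listen: 3
  gold was: 6
  listen gold: 3
  was gold: 4
  while gold: 3

gold listen; gold was; listen gold; was gold; while gold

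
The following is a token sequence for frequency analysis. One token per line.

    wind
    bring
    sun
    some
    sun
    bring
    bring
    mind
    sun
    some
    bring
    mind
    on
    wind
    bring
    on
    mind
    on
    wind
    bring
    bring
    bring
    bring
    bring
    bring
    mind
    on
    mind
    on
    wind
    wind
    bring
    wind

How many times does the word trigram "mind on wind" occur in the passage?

Scanning the 31 overlapping trigram windows for "mind on wind":
  position 12–14: mind on wind
  position 17–19: mind on wind
  position 28–30: mind on wind

3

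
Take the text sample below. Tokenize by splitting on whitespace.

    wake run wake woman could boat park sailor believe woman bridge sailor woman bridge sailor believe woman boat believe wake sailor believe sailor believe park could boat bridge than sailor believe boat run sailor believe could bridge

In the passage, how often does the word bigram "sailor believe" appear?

Scanning the 36 overlapping bigram windows for "sailor believe":
  position 8–9: sailor believe
  position 15–16: sailor believe
  position 21–22: sailor believe
  position 23–24: sailor believe
  position 30–31: sailor believe
  position 34–35: sailor believe

6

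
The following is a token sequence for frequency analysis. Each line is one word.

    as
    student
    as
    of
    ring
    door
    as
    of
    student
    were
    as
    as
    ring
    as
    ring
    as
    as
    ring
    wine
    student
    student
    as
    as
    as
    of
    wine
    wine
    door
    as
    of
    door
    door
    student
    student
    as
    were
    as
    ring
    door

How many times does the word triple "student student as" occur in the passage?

2

Scanning the 37 overlapping trigram windows for "student student as":
  position 20–22: student student as
  position 33–35: student student as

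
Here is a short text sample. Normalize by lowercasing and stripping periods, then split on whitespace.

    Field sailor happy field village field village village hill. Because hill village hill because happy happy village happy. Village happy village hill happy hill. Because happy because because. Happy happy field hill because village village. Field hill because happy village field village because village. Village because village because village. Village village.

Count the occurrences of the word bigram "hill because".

Scanning the 50 overlapping bigram windows for "hill because":
  position 9–10: hill because
  position 13–14: hill because
  position 24–25: hill because
  position 32–33: hill because
  position 37–38: hill because

5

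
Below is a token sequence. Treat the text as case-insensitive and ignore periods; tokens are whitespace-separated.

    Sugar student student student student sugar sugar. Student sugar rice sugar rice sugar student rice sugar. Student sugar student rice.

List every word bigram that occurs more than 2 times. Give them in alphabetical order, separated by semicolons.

Bigram counts meeting the condition (more than 2 times):
  rice sugar: 3
  student student: 3
  student sugar: 3
  sugar student: 5

rice sugar; student student; student sugar; sugar student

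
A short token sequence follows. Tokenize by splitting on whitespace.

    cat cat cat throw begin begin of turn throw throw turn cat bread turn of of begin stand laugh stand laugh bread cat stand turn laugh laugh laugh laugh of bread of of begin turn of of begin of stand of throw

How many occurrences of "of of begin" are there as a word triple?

Scanning the 40 overlapping trigram windows for "of of begin":
  position 15–17: of of begin
  position 32–34: of of begin
  position 36–38: of of begin

3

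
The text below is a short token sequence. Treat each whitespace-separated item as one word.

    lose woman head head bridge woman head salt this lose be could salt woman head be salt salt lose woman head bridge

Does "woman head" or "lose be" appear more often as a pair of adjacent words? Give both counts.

"woman head": 4 occurrences
"lose be": 1 occurrence

"woman head" (4 vs 1)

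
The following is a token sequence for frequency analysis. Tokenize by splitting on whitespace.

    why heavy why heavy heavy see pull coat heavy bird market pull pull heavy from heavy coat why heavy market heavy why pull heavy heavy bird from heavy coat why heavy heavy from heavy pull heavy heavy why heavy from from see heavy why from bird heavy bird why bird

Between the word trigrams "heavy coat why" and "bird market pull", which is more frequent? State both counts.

"heavy coat why": 2 occurrences
"bird market pull": 1 occurrence

"heavy coat why" (2 vs 1)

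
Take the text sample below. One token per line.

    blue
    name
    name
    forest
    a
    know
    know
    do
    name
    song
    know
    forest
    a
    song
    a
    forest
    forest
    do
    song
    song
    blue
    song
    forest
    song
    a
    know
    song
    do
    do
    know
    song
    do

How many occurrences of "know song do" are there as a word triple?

2

Scanning the 30 overlapping trigram windows for "know song do":
  position 26–28: know song do
  position 30–32: know song do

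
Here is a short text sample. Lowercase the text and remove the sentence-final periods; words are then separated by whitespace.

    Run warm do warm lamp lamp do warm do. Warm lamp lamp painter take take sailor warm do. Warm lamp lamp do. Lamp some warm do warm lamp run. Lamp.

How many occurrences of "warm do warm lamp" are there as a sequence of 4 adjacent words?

Scanning the 27 overlapping 4-gram windows for "warm do warm lamp":
  position 2–5: warm do warm lamp
  position 8–11: warm do warm lamp
  position 17–20: warm do warm lamp
  position 25–28: warm do warm lamp

4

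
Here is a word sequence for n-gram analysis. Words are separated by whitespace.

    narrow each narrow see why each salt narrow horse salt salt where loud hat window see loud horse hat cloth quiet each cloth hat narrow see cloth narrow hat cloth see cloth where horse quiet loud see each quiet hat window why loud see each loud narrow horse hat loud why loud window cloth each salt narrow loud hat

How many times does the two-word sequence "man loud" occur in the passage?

Scanning the 58 overlapping bigram windows for "man loud":
  (none found)

0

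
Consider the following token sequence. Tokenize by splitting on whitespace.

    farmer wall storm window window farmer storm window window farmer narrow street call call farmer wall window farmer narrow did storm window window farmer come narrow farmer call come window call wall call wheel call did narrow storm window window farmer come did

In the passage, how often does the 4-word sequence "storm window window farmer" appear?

4

Scanning the 40 overlapping 4-gram windows for "storm window window farmer":
  position 3–6: storm window window farmer
  position 7–10: storm window window farmer
  position 21–24: storm window window farmer
  position 38–41: storm window window farmer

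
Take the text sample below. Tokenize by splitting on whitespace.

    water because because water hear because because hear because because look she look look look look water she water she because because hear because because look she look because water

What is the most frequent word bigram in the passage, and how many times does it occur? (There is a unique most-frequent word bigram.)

"because because", 5 times

Bigram frequencies (highest first):
  because because: 5
  hear because: 3
  look look: 3
  because water: 2
  because hear: 2
  because look: 2
  … (9 more, each ≤ 2)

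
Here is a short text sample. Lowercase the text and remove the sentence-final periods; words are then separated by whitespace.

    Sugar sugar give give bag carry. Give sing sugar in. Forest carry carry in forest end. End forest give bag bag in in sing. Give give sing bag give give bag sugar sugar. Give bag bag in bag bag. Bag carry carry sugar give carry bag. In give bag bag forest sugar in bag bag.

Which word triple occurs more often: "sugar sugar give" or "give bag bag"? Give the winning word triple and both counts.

"give bag bag" (3 vs 2)

"sugar sugar give": 2 occurrences
"give bag bag": 3 occurrences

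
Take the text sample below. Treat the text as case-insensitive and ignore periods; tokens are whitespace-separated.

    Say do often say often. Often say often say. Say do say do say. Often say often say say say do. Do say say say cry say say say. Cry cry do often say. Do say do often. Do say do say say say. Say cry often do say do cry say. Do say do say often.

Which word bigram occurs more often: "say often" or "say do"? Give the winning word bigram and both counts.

"say often": 5 occurrences
"say do": 10 occurrences

"say do" (10 vs 5)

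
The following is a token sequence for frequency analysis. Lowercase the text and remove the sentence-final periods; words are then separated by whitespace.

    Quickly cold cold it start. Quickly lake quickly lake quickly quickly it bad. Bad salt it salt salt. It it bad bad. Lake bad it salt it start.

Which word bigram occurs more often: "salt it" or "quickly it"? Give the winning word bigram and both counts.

"salt it" (3 vs 1)

"salt it": 3 occurrences
"quickly it": 1 occurrence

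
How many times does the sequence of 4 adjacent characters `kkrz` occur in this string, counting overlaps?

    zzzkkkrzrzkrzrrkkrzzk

Sliding a length-4 window over the 21 characters (18 positions):
  position 5–8: kkrz
  position 16–19: kkrz

2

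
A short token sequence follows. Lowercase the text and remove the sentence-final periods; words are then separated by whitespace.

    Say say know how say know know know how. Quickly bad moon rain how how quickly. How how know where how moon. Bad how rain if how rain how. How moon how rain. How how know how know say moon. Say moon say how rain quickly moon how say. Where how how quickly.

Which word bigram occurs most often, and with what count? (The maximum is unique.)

"how how", 5 times

Bigram frequencies (highest first):
  how how: 5
  how rain: 4
  know how: 3
  how quickly: 3
  rain how: 3
  how know: 3
  … (23 more, each ≤ 2)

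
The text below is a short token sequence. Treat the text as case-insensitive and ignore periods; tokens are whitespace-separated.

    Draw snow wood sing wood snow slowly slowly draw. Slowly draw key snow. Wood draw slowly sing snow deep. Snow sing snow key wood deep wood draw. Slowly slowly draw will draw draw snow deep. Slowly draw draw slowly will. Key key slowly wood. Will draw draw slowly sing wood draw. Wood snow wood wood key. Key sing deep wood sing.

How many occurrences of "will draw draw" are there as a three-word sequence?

Scanning the 59 overlapping trigram windows for "will draw draw":
  position 31–33: will draw draw
  position 45–47: will draw draw

2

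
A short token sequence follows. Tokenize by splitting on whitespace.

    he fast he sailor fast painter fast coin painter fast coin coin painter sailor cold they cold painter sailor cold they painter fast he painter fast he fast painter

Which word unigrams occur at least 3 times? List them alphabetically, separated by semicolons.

coin; cold; fast; he; painter; sailor

Unigram counts meeting the condition (at least 3 times):
  coin: 3
  cold: 3
  fast: 7
  he: 4
  painter: 7
  sailor: 3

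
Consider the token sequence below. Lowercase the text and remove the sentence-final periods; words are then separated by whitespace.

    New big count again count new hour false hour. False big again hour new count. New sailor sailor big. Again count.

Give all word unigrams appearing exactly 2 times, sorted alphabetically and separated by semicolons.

false; sailor

Unigram counts meeting the condition (exactly 2 times):
  false: 2
  sailor: 2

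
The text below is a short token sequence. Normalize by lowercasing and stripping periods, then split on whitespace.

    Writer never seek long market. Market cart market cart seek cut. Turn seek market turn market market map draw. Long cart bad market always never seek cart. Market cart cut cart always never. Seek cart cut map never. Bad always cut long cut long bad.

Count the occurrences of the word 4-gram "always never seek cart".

Scanning the 42 overlapping 4-gram windows for "always never seek cart":
  position 24–27: always never seek cart
  position 32–35: always never seek cart

2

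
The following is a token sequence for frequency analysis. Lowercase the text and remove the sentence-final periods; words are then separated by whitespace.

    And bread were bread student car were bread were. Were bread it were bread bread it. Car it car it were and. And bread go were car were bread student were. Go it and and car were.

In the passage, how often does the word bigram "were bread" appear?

Scanning the 36 overlapping bigram windows for "were bread":
  position 3–4: were bread
  position 7–8: were bread
  position 10–11: were bread
  position 13–14: were bread
  position 28–29: were bread

5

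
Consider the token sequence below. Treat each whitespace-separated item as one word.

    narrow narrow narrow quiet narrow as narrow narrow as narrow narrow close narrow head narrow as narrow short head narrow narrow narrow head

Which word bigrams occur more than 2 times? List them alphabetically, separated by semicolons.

as narrow; narrow as; narrow narrow

Bigram counts meeting the condition (more than 2 times):
  as narrow: 3
  narrow as: 3
  narrow narrow: 6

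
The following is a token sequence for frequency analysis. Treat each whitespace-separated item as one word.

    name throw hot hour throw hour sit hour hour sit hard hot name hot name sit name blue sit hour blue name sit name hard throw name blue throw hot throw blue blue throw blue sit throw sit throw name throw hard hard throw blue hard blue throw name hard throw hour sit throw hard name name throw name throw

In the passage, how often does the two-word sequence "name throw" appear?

4

Scanning the 59 overlapping bigram windows for "name throw":
  position 1–2: name throw
  position 40–41: name throw
  position 57–58: name throw
  position 59–60: name throw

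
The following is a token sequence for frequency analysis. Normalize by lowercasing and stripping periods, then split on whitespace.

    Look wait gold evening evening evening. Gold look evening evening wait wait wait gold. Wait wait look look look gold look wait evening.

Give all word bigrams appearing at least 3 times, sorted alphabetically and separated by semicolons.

Bigram counts meeting the condition (at least 3 times):
  evening evening: 3
  wait wait: 3

evening evening; wait wait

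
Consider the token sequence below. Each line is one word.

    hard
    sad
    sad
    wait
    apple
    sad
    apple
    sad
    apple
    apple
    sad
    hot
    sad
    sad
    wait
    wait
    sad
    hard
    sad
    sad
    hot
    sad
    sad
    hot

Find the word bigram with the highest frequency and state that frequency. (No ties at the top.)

"sad sad", 4 times

Bigram frequencies (highest first):
  sad sad: 4
  apple sad: 3
  sad hot: 3
  hard sad: 2
  sad wait: 2
  sad apple: 2
  … (6 more, each ≤ 2)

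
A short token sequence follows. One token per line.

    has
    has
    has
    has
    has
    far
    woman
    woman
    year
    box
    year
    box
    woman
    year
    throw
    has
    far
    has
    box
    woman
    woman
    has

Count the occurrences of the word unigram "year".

Scanning the 22 tokens for "year":
  position 9: year
  position 11: year
  position 14: year

3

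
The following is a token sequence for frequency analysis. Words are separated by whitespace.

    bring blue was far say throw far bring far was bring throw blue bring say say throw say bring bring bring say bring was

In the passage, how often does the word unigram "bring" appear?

8

Scanning the 24 tokens for "bring":
  position 1: bring
  position 8: bring
  position 11: bring
  position 14: bring
  position 19: bring
  position 20: bring
  position 21: bring
  position 23: bring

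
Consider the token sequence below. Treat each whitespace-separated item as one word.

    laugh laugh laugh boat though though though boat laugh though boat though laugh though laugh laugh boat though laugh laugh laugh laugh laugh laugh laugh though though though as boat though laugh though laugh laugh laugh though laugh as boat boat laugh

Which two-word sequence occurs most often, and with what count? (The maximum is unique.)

"laugh laugh", 11 times

Bigram frequencies (highest first):
  laugh laugh: 11
  though laugh: 6
  laugh though: 5
  boat though: 4
  though though: 4
  laugh boat: 2
  … (6 more, each ≤ 2)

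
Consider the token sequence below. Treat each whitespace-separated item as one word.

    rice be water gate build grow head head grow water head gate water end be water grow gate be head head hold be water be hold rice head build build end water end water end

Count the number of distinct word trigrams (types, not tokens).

32

35 tokens → 33 trigram windows in total.
Repeated trigrams (each contributes count−1 duplicates):
  end water end: 2
1 duplicate windows → 33 − 1 = 32 distinct.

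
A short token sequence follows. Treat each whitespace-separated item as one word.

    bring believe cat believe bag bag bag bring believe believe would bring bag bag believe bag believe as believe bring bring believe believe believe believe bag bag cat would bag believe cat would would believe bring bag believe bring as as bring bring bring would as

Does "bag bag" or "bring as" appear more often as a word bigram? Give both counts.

"bag bag" (4 vs 1)

"bag bag": 4 occurrences
"bring as": 1 occurrence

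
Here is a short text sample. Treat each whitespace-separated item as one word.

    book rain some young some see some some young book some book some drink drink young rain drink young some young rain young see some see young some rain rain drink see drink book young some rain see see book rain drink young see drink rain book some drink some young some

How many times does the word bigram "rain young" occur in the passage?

Scanning the 51 overlapping bigram windows for "rain young":
  position 22–23: rain young

1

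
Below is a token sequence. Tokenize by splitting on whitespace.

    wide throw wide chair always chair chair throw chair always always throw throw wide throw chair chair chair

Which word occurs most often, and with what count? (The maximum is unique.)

Unigram frequencies (highest first):
  chair: 7
  throw: 5
  wide: 3
  always: 3

"chair", 7 times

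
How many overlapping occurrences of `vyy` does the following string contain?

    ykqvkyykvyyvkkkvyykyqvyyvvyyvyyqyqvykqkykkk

Sliding a length-3 window over the 43 characters (41 positions):
  position 9–11: vyy
  position 16–18: vyy
  position 22–24: vyy
  position 26–28: vyy
  position 29–31: vyy

5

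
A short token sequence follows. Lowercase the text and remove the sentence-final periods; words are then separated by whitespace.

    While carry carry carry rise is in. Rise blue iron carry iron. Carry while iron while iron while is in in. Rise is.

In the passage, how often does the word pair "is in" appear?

Scanning the 22 overlapping bigram windows for "is in":
  position 6–7: is in
  position 19–20: is in

2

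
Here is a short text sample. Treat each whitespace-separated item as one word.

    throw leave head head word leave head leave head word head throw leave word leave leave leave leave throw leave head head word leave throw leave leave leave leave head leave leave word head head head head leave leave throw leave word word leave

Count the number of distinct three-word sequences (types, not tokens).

28

44 tokens → 42 trigram windows in total.
Repeated trigrams (each contributes count−1 duplicates):
  leave leave leave: 4
  leave throw leave: 3
  head head head: 2
  head head word: 2
  head leave leave: 2
  head word leave: 2
  leave head head: 2
  leave head leave: 2
  … (3 more repeated)
14 duplicate windows → 42 − 14 = 28 distinct.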